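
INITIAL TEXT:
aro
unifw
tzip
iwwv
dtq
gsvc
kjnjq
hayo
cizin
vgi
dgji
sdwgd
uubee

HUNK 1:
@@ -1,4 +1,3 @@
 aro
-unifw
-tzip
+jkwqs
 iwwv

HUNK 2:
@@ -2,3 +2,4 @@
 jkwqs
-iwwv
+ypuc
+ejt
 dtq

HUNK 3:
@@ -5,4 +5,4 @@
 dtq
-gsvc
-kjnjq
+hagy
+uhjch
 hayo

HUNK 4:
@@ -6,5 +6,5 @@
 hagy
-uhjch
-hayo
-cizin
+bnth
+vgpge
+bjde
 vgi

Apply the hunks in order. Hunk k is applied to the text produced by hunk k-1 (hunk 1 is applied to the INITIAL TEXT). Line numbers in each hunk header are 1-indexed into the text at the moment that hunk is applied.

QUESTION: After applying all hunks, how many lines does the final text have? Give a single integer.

Answer: 13

Derivation:
Hunk 1: at line 1 remove [unifw,tzip] add [jkwqs] -> 12 lines: aro jkwqs iwwv dtq gsvc kjnjq hayo cizin vgi dgji sdwgd uubee
Hunk 2: at line 2 remove [iwwv] add [ypuc,ejt] -> 13 lines: aro jkwqs ypuc ejt dtq gsvc kjnjq hayo cizin vgi dgji sdwgd uubee
Hunk 3: at line 5 remove [gsvc,kjnjq] add [hagy,uhjch] -> 13 lines: aro jkwqs ypuc ejt dtq hagy uhjch hayo cizin vgi dgji sdwgd uubee
Hunk 4: at line 6 remove [uhjch,hayo,cizin] add [bnth,vgpge,bjde] -> 13 lines: aro jkwqs ypuc ejt dtq hagy bnth vgpge bjde vgi dgji sdwgd uubee
Final line count: 13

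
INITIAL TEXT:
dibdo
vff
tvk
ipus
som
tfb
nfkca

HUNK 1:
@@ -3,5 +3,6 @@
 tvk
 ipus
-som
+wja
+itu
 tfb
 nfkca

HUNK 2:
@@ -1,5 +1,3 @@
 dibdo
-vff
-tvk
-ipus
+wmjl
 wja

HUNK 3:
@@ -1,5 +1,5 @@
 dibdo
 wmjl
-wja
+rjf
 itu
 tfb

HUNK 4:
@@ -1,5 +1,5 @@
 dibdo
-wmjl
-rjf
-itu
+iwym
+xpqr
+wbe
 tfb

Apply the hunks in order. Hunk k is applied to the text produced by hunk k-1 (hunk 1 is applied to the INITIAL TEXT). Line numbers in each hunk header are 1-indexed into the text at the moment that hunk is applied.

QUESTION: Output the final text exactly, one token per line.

Answer: dibdo
iwym
xpqr
wbe
tfb
nfkca

Derivation:
Hunk 1: at line 3 remove [som] add [wja,itu] -> 8 lines: dibdo vff tvk ipus wja itu tfb nfkca
Hunk 2: at line 1 remove [vff,tvk,ipus] add [wmjl] -> 6 lines: dibdo wmjl wja itu tfb nfkca
Hunk 3: at line 1 remove [wja] add [rjf] -> 6 lines: dibdo wmjl rjf itu tfb nfkca
Hunk 4: at line 1 remove [wmjl,rjf,itu] add [iwym,xpqr,wbe] -> 6 lines: dibdo iwym xpqr wbe tfb nfkca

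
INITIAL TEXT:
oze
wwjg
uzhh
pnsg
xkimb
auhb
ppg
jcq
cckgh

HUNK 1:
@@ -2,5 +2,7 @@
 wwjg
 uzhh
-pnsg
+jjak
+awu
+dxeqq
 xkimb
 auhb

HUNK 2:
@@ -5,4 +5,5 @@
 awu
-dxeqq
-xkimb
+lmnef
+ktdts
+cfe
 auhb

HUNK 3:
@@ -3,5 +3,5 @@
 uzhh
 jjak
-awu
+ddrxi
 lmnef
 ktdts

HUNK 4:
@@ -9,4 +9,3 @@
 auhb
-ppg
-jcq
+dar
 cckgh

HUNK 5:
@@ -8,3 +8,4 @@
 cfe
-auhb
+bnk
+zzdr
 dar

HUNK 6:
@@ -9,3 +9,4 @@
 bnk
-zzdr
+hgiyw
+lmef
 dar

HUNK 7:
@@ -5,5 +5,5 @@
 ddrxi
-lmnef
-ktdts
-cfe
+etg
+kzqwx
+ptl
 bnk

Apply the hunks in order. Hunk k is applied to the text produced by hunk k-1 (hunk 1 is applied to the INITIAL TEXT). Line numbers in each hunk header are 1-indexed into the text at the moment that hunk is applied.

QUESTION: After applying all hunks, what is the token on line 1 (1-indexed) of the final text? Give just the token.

Hunk 1: at line 2 remove [pnsg] add [jjak,awu,dxeqq] -> 11 lines: oze wwjg uzhh jjak awu dxeqq xkimb auhb ppg jcq cckgh
Hunk 2: at line 5 remove [dxeqq,xkimb] add [lmnef,ktdts,cfe] -> 12 lines: oze wwjg uzhh jjak awu lmnef ktdts cfe auhb ppg jcq cckgh
Hunk 3: at line 3 remove [awu] add [ddrxi] -> 12 lines: oze wwjg uzhh jjak ddrxi lmnef ktdts cfe auhb ppg jcq cckgh
Hunk 4: at line 9 remove [ppg,jcq] add [dar] -> 11 lines: oze wwjg uzhh jjak ddrxi lmnef ktdts cfe auhb dar cckgh
Hunk 5: at line 8 remove [auhb] add [bnk,zzdr] -> 12 lines: oze wwjg uzhh jjak ddrxi lmnef ktdts cfe bnk zzdr dar cckgh
Hunk 6: at line 9 remove [zzdr] add [hgiyw,lmef] -> 13 lines: oze wwjg uzhh jjak ddrxi lmnef ktdts cfe bnk hgiyw lmef dar cckgh
Hunk 7: at line 5 remove [lmnef,ktdts,cfe] add [etg,kzqwx,ptl] -> 13 lines: oze wwjg uzhh jjak ddrxi etg kzqwx ptl bnk hgiyw lmef dar cckgh
Final line 1: oze

Answer: oze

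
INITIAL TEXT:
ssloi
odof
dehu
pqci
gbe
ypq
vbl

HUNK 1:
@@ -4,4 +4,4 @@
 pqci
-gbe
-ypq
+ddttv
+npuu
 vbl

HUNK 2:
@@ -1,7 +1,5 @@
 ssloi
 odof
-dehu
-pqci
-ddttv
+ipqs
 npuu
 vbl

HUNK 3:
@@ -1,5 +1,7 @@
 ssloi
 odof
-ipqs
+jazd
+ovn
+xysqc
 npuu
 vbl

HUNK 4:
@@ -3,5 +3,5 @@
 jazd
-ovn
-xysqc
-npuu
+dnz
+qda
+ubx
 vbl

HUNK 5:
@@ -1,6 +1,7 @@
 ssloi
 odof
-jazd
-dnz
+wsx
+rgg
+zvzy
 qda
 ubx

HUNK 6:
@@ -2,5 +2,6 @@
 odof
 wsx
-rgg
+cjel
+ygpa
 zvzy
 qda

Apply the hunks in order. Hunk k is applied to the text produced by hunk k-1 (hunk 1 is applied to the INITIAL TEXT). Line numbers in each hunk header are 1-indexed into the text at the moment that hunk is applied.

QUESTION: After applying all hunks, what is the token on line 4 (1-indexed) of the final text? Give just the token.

Hunk 1: at line 4 remove [gbe,ypq] add [ddttv,npuu] -> 7 lines: ssloi odof dehu pqci ddttv npuu vbl
Hunk 2: at line 1 remove [dehu,pqci,ddttv] add [ipqs] -> 5 lines: ssloi odof ipqs npuu vbl
Hunk 3: at line 1 remove [ipqs] add [jazd,ovn,xysqc] -> 7 lines: ssloi odof jazd ovn xysqc npuu vbl
Hunk 4: at line 3 remove [ovn,xysqc,npuu] add [dnz,qda,ubx] -> 7 lines: ssloi odof jazd dnz qda ubx vbl
Hunk 5: at line 1 remove [jazd,dnz] add [wsx,rgg,zvzy] -> 8 lines: ssloi odof wsx rgg zvzy qda ubx vbl
Hunk 6: at line 2 remove [rgg] add [cjel,ygpa] -> 9 lines: ssloi odof wsx cjel ygpa zvzy qda ubx vbl
Final line 4: cjel

Answer: cjel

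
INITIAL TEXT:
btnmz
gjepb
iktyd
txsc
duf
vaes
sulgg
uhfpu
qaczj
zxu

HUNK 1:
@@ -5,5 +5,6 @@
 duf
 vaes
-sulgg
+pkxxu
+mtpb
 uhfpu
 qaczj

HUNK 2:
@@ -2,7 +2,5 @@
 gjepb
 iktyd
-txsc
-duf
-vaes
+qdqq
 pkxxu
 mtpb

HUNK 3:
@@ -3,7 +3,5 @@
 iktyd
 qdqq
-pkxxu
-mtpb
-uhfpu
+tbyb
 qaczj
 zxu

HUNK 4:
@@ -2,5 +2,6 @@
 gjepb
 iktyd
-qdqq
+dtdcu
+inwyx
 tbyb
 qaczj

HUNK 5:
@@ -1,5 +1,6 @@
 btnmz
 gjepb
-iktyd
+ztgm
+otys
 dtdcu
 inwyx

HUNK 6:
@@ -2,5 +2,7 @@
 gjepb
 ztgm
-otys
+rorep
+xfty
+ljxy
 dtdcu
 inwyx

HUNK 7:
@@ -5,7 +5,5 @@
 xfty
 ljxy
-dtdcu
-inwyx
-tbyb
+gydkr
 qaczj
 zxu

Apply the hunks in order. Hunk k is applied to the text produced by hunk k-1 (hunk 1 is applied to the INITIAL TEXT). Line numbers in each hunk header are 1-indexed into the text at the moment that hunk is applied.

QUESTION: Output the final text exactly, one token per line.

Answer: btnmz
gjepb
ztgm
rorep
xfty
ljxy
gydkr
qaczj
zxu

Derivation:
Hunk 1: at line 5 remove [sulgg] add [pkxxu,mtpb] -> 11 lines: btnmz gjepb iktyd txsc duf vaes pkxxu mtpb uhfpu qaczj zxu
Hunk 2: at line 2 remove [txsc,duf,vaes] add [qdqq] -> 9 lines: btnmz gjepb iktyd qdqq pkxxu mtpb uhfpu qaczj zxu
Hunk 3: at line 3 remove [pkxxu,mtpb,uhfpu] add [tbyb] -> 7 lines: btnmz gjepb iktyd qdqq tbyb qaczj zxu
Hunk 4: at line 2 remove [qdqq] add [dtdcu,inwyx] -> 8 lines: btnmz gjepb iktyd dtdcu inwyx tbyb qaczj zxu
Hunk 5: at line 1 remove [iktyd] add [ztgm,otys] -> 9 lines: btnmz gjepb ztgm otys dtdcu inwyx tbyb qaczj zxu
Hunk 6: at line 2 remove [otys] add [rorep,xfty,ljxy] -> 11 lines: btnmz gjepb ztgm rorep xfty ljxy dtdcu inwyx tbyb qaczj zxu
Hunk 7: at line 5 remove [dtdcu,inwyx,tbyb] add [gydkr] -> 9 lines: btnmz gjepb ztgm rorep xfty ljxy gydkr qaczj zxu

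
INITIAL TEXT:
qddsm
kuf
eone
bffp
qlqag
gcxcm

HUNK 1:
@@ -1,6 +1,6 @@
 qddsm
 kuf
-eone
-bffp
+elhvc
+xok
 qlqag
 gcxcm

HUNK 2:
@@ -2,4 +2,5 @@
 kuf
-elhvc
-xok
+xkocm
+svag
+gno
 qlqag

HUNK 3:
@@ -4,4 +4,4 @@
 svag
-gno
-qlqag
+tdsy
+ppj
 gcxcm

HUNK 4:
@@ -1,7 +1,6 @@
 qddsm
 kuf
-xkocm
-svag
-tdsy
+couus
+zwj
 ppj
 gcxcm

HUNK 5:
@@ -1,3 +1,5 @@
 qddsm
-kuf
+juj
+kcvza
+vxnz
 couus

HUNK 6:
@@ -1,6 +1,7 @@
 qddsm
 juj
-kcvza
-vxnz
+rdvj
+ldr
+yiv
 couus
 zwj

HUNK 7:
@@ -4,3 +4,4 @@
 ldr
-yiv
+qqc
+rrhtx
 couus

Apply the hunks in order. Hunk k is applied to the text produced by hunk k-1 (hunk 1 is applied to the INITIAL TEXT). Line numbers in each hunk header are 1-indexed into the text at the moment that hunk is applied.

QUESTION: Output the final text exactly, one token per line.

Hunk 1: at line 1 remove [eone,bffp] add [elhvc,xok] -> 6 lines: qddsm kuf elhvc xok qlqag gcxcm
Hunk 2: at line 2 remove [elhvc,xok] add [xkocm,svag,gno] -> 7 lines: qddsm kuf xkocm svag gno qlqag gcxcm
Hunk 3: at line 4 remove [gno,qlqag] add [tdsy,ppj] -> 7 lines: qddsm kuf xkocm svag tdsy ppj gcxcm
Hunk 4: at line 1 remove [xkocm,svag,tdsy] add [couus,zwj] -> 6 lines: qddsm kuf couus zwj ppj gcxcm
Hunk 5: at line 1 remove [kuf] add [juj,kcvza,vxnz] -> 8 lines: qddsm juj kcvza vxnz couus zwj ppj gcxcm
Hunk 6: at line 1 remove [kcvza,vxnz] add [rdvj,ldr,yiv] -> 9 lines: qddsm juj rdvj ldr yiv couus zwj ppj gcxcm
Hunk 7: at line 4 remove [yiv] add [qqc,rrhtx] -> 10 lines: qddsm juj rdvj ldr qqc rrhtx couus zwj ppj gcxcm

Answer: qddsm
juj
rdvj
ldr
qqc
rrhtx
couus
zwj
ppj
gcxcm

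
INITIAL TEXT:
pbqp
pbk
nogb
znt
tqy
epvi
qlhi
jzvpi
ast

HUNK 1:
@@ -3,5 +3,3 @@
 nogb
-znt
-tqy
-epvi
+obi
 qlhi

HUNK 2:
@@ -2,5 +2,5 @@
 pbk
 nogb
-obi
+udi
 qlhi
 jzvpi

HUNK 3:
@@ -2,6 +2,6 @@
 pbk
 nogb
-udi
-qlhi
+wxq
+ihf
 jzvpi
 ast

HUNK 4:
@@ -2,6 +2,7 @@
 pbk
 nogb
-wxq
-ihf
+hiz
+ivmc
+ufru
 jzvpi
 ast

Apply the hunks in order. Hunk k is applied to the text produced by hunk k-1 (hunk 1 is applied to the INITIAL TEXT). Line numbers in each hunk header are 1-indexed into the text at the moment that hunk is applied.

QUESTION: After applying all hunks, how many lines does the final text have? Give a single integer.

Answer: 8

Derivation:
Hunk 1: at line 3 remove [znt,tqy,epvi] add [obi] -> 7 lines: pbqp pbk nogb obi qlhi jzvpi ast
Hunk 2: at line 2 remove [obi] add [udi] -> 7 lines: pbqp pbk nogb udi qlhi jzvpi ast
Hunk 3: at line 2 remove [udi,qlhi] add [wxq,ihf] -> 7 lines: pbqp pbk nogb wxq ihf jzvpi ast
Hunk 4: at line 2 remove [wxq,ihf] add [hiz,ivmc,ufru] -> 8 lines: pbqp pbk nogb hiz ivmc ufru jzvpi ast
Final line count: 8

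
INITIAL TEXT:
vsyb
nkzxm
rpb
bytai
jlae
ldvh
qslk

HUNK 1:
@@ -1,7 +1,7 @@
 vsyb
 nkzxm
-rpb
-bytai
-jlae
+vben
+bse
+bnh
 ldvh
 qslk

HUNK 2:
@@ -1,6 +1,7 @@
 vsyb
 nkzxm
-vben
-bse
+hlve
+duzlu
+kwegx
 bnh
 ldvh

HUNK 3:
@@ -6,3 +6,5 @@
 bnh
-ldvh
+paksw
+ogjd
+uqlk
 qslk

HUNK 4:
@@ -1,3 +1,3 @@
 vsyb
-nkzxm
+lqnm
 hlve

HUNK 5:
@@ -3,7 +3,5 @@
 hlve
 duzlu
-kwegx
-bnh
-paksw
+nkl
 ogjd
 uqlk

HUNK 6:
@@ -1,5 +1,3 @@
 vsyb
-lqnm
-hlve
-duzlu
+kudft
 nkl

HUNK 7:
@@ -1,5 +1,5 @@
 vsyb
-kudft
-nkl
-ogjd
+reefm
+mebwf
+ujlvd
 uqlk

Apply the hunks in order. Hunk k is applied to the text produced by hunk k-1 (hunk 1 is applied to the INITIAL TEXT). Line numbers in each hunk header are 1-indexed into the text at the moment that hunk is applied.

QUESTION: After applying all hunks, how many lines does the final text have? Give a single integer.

Hunk 1: at line 1 remove [rpb,bytai,jlae] add [vben,bse,bnh] -> 7 lines: vsyb nkzxm vben bse bnh ldvh qslk
Hunk 2: at line 1 remove [vben,bse] add [hlve,duzlu,kwegx] -> 8 lines: vsyb nkzxm hlve duzlu kwegx bnh ldvh qslk
Hunk 3: at line 6 remove [ldvh] add [paksw,ogjd,uqlk] -> 10 lines: vsyb nkzxm hlve duzlu kwegx bnh paksw ogjd uqlk qslk
Hunk 4: at line 1 remove [nkzxm] add [lqnm] -> 10 lines: vsyb lqnm hlve duzlu kwegx bnh paksw ogjd uqlk qslk
Hunk 5: at line 3 remove [kwegx,bnh,paksw] add [nkl] -> 8 lines: vsyb lqnm hlve duzlu nkl ogjd uqlk qslk
Hunk 6: at line 1 remove [lqnm,hlve,duzlu] add [kudft] -> 6 lines: vsyb kudft nkl ogjd uqlk qslk
Hunk 7: at line 1 remove [kudft,nkl,ogjd] add [reefm,mebwf,ujlvd] -> 6 lines: vsyb reefm mebwf ujlvd uqlk qslk
Final line count: 6

Answer: 6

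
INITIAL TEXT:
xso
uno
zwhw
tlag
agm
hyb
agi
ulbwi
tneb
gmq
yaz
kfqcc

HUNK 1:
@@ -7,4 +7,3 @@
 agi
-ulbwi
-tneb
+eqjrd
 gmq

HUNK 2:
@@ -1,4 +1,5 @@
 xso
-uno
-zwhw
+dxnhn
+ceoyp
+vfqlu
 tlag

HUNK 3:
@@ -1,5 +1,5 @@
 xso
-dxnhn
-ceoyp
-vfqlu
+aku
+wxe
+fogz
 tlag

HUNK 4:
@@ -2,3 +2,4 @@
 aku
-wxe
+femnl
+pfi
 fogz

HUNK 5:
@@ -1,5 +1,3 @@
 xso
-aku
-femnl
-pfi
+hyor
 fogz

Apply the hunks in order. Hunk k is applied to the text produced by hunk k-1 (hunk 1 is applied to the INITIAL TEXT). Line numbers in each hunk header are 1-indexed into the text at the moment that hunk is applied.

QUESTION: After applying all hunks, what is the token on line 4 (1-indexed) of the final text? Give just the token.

Answer: tlag

Derivation:
Hunk 1: at line 7 remove [ulbwi,tneb] add [eqjrd] -> 11 lines: xso uno zwhw tlag agm hyb agi eqjrd gmq yaz kfqcc
Hunk 2: at line 1 remove [uno,zwhw] add [dxnhn,ceoyp,vfqlu] -> 12 lines: xso dxnhn ceoyp vfqlu tlag agm hyb agi eqjrd gmq yaz kfqcc
Hunk 3: at line 1 remove [dxnhn,ceoyp,vfqlu] add [aku,wxe,fogz] -> 12 lines: xso aku wxe fogz tlag agm hyb agi eqjrd gmq yaz kfqcc
Hunk 4: at line 2 remove [wxe] add [femnl,pfi] -> 13 lines: xso aku femnl pfi fogz tlag agm hyb agi eqjrd gmq yaz kfqcc
Hunk 5: at line 1 remove [aku,femnl,pfi] add [hyor] -> 11 lines: xso hyor fogz tlag agm hyb agi eqjrd gmq yaz kfqcc
Final line 4: tlag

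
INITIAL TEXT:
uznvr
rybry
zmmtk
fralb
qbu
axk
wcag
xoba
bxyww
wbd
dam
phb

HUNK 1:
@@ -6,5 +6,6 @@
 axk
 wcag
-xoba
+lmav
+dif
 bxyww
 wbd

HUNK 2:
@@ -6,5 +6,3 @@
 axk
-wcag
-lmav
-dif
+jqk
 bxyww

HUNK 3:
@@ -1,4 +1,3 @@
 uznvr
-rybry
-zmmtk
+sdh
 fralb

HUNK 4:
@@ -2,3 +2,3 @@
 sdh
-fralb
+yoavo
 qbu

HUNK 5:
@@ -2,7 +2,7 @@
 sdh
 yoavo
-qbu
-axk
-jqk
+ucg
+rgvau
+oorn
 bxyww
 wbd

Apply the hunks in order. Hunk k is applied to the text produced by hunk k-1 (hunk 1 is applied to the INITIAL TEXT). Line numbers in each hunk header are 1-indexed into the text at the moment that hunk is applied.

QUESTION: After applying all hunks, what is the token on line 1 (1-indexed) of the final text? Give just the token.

Hunk 1: at line 6 remove [xoba] add [lmav,dif] -> 13 lines: uznvr rybry zmmtk fralb qbu axk wcag lmav dif bxyww wbd dam phb
Hunk 2: at line 6 remove [wcag,lmav,dif] add [jqk] -> 11 lines: uznvr rybry zmmtk fralb qbu axk jqk bxyww wbd dam phb
Hunk 3: at line 1 remove [rybry,zmmtk] add [sdh] -> 10 lines: uznvr sdh fralb qbu axk jqk bxyww wbd dam phb
Hunk 4: at line 2 remove [fralb] add [yoavo] -> 10 lines: uznvr sdh yoavo qbu axk jqk bxyww wbd dam phb
Hunk 5: at line 2 remove [qbu,axk,jqk] add [ucg,rgvau,oorn] -> 10 lines: uznvr sdh yoavo ucg rgvau oorn bxyww wbd dam phb
Final line 1: uznvr

Answer: uznvr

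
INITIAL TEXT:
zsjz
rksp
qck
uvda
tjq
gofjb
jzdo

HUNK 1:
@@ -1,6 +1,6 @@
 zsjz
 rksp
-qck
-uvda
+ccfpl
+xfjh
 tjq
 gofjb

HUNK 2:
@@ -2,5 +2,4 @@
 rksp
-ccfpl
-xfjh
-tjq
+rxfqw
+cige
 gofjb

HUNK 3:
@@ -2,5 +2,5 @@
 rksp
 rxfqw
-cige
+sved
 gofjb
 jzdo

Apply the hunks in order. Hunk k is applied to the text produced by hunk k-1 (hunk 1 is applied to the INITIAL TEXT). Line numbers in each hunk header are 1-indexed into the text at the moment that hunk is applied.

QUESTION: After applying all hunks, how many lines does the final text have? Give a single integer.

Hunk 1: at line 1 remove [qck,uvda] add [ccfpl,xfjh] -> 7 lines: zsjz rksp ccfpl xfjh tjq gofjb jzdo
Hunk 2: at line 2 remove [ccfpl,xfjh,tjq] add [rxfqw,cige] -> 6 lines: zsjz rksp rxfqw cige gofjb jzdo
Hunk 3: at line 2 remove [cige] add [sved] -> 6 lines: zsjz rksp rxfqw sved gofjb jzdo
Final line count: 6

Answer: 6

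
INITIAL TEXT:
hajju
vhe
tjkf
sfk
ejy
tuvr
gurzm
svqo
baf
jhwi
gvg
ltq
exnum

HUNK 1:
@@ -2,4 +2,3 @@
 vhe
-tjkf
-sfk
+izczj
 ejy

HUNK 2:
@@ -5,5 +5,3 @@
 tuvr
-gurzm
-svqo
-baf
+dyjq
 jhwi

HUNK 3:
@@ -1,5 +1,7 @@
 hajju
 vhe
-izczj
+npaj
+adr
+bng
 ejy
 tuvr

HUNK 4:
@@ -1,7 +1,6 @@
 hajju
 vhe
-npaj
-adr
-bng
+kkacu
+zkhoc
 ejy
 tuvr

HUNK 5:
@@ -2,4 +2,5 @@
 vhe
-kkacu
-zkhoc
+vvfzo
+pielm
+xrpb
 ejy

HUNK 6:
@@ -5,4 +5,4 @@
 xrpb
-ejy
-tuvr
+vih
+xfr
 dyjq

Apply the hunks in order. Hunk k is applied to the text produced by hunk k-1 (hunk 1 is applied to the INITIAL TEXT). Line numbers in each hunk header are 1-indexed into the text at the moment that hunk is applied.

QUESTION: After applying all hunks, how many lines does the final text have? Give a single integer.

Hunk 1: at line 2 remove [tjkf,sfk] add [izczj] -> 12 lines: hajju vhe izczj ejy tuvr gurzm svqo baf jhwi gvg ltq exnum
Hunk 2: at line 5 remove [gurzm,svqo,baf] add [dyjq] -> 10 lines: hajju vhe izczj ejy tuvr dyjq jhwi gvg ltq exnum
Hunk 3: at line 1 remove [izczj] add [npaj,adr,bng] -> 12 lines: hajju vhe npaj adr bng ejy tuvr dyjq jhwi gvg ltq exnum
Hunk 4: at line 1 remove [npaj,adr,bng] add [kkacu,zkhoc] -> 11 lines: hajju vhe kkacu zkhoc ejy tuvr dyjq jhwi gvg ltq exnum
Hunk 5: at line 2 remove [kkacu,zkhoc] add [vvfzo,pielm,xrpb] -> 12 lines: hajju vhe vvfzo pielm xrpb ejy tuvr dyjq jhwi gvg ltq exnum
Hunk 6: at line 5 remove [ejy,tuvr] add [vih,xfr] -> 12 lines: hajju vhe vvfzo pielm xrpb vih xfr dyjq jhwi gvg ltq exnum
Final line count: 12

Answer: 12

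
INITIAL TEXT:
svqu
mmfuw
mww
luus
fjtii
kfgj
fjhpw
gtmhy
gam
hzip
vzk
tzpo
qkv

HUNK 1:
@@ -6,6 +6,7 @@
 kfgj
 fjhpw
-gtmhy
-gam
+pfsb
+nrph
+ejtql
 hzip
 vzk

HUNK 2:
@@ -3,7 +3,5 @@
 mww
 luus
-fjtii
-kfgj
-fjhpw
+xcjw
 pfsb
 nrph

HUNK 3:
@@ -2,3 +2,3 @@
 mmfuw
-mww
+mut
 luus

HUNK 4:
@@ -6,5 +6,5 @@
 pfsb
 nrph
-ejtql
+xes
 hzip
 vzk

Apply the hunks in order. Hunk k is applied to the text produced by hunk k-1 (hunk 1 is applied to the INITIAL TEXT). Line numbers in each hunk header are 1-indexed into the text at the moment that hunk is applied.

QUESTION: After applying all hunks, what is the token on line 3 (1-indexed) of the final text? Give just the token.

Hunk 1: at line 6 remove [gtmhy,gam] add [pfsb,nrph,ejtql] -> 14 lines: svqu mmfuw mww luus fjtii kfgj fjhpw pfsb nrph ejtql hzip vzk tzpo qkv
Hunk 2: at line 3 remove [fjtii,kfgj,fjhpw] add [xcjw] -> 12 lines: svqu mmfuw mww luus xcjw pfsb nrph ejtql hzip vzk tzpo qkv
Hunk 3: at line 2 remove [mww] add [mut] -> 12 lines: svqu mmfuw mut luus xcjw pfsb nrph ejtql hzip vzk tzpo qkv
Hunk 4: at line 6 remove [ejtql] add [xes] -> 12 lines: svqu mmfuw mut luus xcjw pfsb nrph xes hzip vzk tzpo qkv
Final line 3: mut

Answer: mut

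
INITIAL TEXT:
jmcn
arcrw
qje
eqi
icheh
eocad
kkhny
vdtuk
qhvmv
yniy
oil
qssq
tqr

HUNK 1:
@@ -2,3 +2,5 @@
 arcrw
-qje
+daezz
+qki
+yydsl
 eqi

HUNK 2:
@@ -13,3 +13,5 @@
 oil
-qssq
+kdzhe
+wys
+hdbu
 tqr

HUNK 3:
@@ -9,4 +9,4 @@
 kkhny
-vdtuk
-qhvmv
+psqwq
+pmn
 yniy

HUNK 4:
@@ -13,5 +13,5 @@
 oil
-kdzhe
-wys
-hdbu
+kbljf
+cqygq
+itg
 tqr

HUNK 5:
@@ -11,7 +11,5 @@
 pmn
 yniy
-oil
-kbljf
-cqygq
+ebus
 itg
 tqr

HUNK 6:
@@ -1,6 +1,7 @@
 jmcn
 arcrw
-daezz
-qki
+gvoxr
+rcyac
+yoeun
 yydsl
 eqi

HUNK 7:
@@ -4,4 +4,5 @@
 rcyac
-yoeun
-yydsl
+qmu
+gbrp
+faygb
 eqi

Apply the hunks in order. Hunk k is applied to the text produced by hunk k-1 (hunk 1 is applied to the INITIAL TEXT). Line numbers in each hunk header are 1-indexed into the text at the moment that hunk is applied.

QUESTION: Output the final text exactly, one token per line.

Answer: jmcn
arcrw
gvoxr
rcyac
qmu
gbrp
faygb
eqi
icheh
eocad
kkhny
psqwq
pmn
yniy
ebus
itg
tqr

Derivation:
Hunk 1: at line 2 remove [qje] add [daezz,qki,yydsl] -> 15 lines: jmcn arcrw daezz qki yydsl eqi icheh eocad kkhny vdtuk qhvmv yniy oil qssq tqr
Hunk 2: at line 13 remove [qssq] add [kdzhe,wys,hdbu] -> 17 lines: jmcn arcrw daezz qki yydsl eqi icheh eocad kkhny vdtuk qhvmv yniy oil kdzhe wys hdbu tqr
Hunk 3: at line 9 remove [vdtuk,qhvmv] add [psqwq,pmn] -> 17 lines: jmcn arcrw daezz qki yydsl eqi icheh eocad kkhny psqwq pmn yniy oil kdzhe wys hdbu tqr
Hunk 4: at line 13 remove [kdzhe,wys,hdbu] add [kbljf,cqygq,itg] -> 17 lines: jmcn arcrw daezz qki yydsl eqi icheh eocad kkhny psqwq pmn yniy oil kbljf cqygq itg tqr
Hunk 5: at line 11 remove [oil,kbljf,cqygq] add [ebus] -> 15 lines: jmcn arcrw daezz qki yydsl eqi icheh eocad kkhny psqwq pmn yniy ebus itg tqr
Hunk 6: at line 1 remove [daezz,qki] add [gvoxr,rcyac,yoeun] -> 16 lines: jmcn arcrw gvoxr rcyac yoeun yydsl eqi icheh eocad kkhny psqwq pmn yniy ebus itg tqr
Hunk 7: at line 4 remove [yoeun,yydsl] add [qmu,gbrp,faygb] -> 17 lines: jmcn arcrw gvoxr rcyac qmu gbrp faygb eqi icheh eocad kkhny psqwq pmn yniy ebus itg tqr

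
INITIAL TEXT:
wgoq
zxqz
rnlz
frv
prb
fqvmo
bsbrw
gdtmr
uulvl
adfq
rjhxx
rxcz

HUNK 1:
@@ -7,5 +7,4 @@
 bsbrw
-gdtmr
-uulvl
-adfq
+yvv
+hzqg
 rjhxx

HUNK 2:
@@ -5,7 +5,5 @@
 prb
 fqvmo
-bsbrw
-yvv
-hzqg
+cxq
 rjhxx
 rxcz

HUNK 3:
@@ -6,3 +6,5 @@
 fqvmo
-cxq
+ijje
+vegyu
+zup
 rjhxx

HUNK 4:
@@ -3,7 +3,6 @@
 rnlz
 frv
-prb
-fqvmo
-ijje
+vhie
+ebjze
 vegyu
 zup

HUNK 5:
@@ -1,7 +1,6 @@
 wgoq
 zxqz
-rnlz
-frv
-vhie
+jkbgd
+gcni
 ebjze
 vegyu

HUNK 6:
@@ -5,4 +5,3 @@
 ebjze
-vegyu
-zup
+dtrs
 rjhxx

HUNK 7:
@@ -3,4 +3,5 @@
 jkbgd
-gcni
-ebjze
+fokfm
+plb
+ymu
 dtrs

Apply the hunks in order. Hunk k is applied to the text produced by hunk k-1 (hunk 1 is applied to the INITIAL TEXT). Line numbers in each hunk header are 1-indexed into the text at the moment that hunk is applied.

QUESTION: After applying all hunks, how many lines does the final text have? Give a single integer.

Answer: 9

Derivation:
Hunk 1: at line 7 remove [gdtmr,uulvl,adfq] add [yvv,hzqg] -> 11 lines: wgoq zxqz rnlz frv prb fqvmo bsbrw yvv hzqg rjhxx rxcz
Hunk 2: at line 5 remove [bsbrw,yvv,hzqg] add [cxq] -> 9 lines: wgoq zxqz rnlz frv prb fqvmo cxq rjhxx rxcz
Hunk 3: at line 6 remove [cxq] add [ijje,vegyu,zup] -> 11 lines: wgoq zxqz rnlz frv prb fqvmo ijje vegyu zup rjhxx rxcz
Hunk 4: at line 3 remove [prb,fqvmo,ijje] add [vhie,ebjze] -> 10 lines: wgoq zxqz rnlz frv vhie ebjze vegyu zup rjhxx rxcz
Hunk 5: at line 1 remove [rnlz,frv,vhie] add [jkbgd,gcni] -> 9 lines: wgoq zxqz jkbgd gcni ebjze vegyu zup rjhxx rxcz
Hunk 6: at line 5 remove [vegyu,zup] add [dtrs] -> 8 lines: wgoq zxqz jkbgd gcni ebjze dtrs rjhxx rxcz
Hunk 7: at line 3 remove [gcni,ebjze] add [fokfm,plb,ymu] -> 9 lines: wgoq zxqz jkbgd fokfm plb ymu dtrs rjhxx rxcz
Final line count: 9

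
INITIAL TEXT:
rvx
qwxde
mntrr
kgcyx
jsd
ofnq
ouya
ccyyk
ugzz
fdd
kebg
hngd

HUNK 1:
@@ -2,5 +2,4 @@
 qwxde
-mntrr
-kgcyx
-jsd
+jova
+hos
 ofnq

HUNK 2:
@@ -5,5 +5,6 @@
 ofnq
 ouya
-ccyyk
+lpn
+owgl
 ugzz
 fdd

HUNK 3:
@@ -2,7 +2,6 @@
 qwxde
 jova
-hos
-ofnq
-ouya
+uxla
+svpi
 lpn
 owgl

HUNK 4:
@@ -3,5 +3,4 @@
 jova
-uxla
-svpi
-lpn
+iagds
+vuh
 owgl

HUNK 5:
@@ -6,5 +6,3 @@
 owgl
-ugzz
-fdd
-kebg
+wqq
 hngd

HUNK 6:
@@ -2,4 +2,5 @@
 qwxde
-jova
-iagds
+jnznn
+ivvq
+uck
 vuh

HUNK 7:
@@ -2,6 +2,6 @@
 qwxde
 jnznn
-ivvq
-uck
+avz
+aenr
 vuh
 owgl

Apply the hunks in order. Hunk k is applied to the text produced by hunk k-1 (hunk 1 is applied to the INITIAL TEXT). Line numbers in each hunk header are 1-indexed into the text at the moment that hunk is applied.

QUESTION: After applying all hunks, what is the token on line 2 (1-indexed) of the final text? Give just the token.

Hunk 1: at line 2 remove [mntrr,kgcyx,jsd] add [jova,hos] -> 11 lines: rvx qwxde jova hos ofnq ouya ccyyk ugzz fdd kebg hngd
Hunk 2: at line 5 remove [ccyyk] add [lpn,owgl] -> 12 lines: rvx qwxde jova hos ofnq ouya lpn owgl ugzz fdd kebg hngd
Hunk 3: at line 2 remove [hos,ofnq,ouya] add [uxla,svpi] -> 11 lines: rvx qwxde jova uxla svpi lpn owgl ugzz fdd kebg hngd
Hunk 4: at line 3 remove [uxla,svpi,lpn] add [iagds,vuh] -> 10 lines: rvx qwxde jova iagds vuh owgl ugzz fdd kebg hngd
Hunk 5: at line 6 remove [ugzz,fdd,kebg] add [wqq] -> 8 lines: rvx qwxde jova iagds vuh owgl wqq hngd
Hunk 6: at line 2 remove [jova,iagds] add [jnznn,ivvq,uck] -> 9 lines: rvx qwxde jnznn ivvq uck vuh owgl wqq hngd
Hunk 7: at line 2 remove [ivvq,uck] add [avz,aenr] -> 9 lines: rvx qwxde jnznn avz aenr vuh owgl wqq hngd
Final line 2: qwxde

Answer: qwxde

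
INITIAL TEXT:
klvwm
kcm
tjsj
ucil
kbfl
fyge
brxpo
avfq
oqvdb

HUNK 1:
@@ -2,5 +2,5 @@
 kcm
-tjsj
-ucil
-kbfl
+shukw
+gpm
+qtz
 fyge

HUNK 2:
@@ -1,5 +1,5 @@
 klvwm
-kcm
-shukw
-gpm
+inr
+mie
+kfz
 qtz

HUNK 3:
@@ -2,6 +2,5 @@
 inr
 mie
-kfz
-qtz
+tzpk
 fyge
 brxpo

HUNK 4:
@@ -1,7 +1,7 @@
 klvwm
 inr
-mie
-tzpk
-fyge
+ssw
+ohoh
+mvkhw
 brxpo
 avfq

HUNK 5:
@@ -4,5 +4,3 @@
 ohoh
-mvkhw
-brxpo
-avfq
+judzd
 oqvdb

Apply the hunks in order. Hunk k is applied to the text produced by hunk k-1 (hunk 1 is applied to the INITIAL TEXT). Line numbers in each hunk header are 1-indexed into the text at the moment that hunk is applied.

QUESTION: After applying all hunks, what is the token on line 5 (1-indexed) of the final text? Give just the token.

Answer: judzd

Derivation:
Hunk 1: at line 2 remove [tjsj,ucil,kbfl] add [shukw,gpm,qtz] -> 9 lines: klvwm kcm shukw gpm qtz fyge brxpo avfq oqvdb
Hunk 2: at line 1 remove [kcm,shukw,gpm] add [inr,mie,kfz] -> 9 lines: klvwm inr mie kfz qtz fyge brxpo avfq oqvdb
Hunk 3: at line 2 remove [kfz,qtz] add [tzpk] -> 8 lines: klvwm inr mie tzpk fyge brxpo avfq oqvdb
Hunk 4: at line 1 remove [mie,tzpk,fyge] add [ssw,ohoh,mvkhw] -> 8 lines: klvwm inr ssw ohoh mvkhw brxpo avfq oqvdb
Hunk 5: at line 4 remove [mvkhw,brxpo,avfq] add [judzd] -> 6 lines: klvwm inr ssw ohoh judzd oqvdb
Final line 5: judzd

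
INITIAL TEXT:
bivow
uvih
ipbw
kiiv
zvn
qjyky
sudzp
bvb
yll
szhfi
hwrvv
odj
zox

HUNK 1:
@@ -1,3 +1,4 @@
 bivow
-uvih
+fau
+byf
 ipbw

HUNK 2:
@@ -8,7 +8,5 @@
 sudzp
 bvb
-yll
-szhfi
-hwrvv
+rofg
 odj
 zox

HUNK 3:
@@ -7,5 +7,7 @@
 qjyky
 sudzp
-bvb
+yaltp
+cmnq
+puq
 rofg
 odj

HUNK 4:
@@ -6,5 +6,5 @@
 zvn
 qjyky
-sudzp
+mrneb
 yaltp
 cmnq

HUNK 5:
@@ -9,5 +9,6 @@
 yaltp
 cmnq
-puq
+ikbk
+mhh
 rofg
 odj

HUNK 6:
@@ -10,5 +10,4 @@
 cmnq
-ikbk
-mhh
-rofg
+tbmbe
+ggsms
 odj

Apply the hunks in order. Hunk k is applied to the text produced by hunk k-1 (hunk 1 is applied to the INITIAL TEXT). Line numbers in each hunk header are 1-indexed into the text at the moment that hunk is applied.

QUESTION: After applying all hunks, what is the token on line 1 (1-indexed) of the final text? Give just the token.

Answer: bivow

Derivation:
Hunk 1: at line 1 remove [uvih] add [fau,byf] -> 14 lines: bivow fau byf ipbw kiiv zvn qjyky sudzp bvb yll szhfi hwrvv odj zox
Hunk 2: at line 8 remove [yll,szhfi,hwrvv] add [rofg] -> 12 lines: bivow fau byf ipbw kiiv zvn qjyky sudzp bvb rofg odj zox
Hunk 3: at line 7 remove [bvb] add [yaltp,cmnq,puq] -> 14 lines: bivow fau byf ipbw kiiv zvn qjyky sudzp yaltp cmnq puq rofg odj zox
Hunk 4: at line 6 remove [sudzp] add [mrneb] -> 14 lines: bivow fau byf ipbw kiiv zvn qjyky mrneb yaltp cmnq puq rofg odj zox
Hunk 5: at line 9 remove [puq] add [ikbk,mhh] -> 15 lines: bivow fau byf ipbw kiiv zvn qjyky mrneb yaltp cmnq ikbk mhh rofg odj zox
Hunk 6: at line 10 remove [ikbk,mhh,rofg] add [tbmbe,ggsms] -> 14 lines: bivow fau byf ipbw kiiv zvn qjyky mrneb yaltp cmnq tbmbe ggsms odj zox
Final line 1: bivow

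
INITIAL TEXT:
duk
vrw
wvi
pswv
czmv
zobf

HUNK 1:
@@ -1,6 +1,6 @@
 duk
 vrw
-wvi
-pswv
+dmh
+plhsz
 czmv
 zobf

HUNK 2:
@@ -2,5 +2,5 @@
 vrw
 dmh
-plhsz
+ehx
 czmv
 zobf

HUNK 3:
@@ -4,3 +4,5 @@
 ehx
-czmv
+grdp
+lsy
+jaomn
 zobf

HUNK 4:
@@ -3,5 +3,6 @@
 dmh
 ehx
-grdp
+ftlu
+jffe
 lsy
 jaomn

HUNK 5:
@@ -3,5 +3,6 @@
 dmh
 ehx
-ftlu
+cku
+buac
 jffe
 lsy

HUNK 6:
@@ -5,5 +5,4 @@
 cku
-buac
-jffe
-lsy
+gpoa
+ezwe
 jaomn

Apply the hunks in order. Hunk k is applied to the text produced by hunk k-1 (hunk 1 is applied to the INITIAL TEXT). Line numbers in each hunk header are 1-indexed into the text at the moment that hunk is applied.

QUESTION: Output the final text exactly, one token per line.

Hunk 1: at line 1 remove [wvi,pswv] add [dmh,plhsz] -> 6 lines: duk vrw dmh plhsz czmv zobf
Hunk 2: at line 2 remove [plhsz] add [ehx] -> 6 lines: duk vrw dmh ehx czmv zobf
Hunk 3: at line 4 remove [czmv] add [grdp,lsy,jaomn] -> 8 lines: duk vrw dmh ehx grdp lsy jaomn zobf
Hunk 4: at line 3 remove [grdp] add [ftlu,jffe] -> 9 lines: duk vrw dmh ehx ftlu jffe lsy jaomn zobf
Hunk 5: at line 3 remove [ftlu] add [cku,buac] -> 10 lines: duk vrw dmh ehx cku buac jffe lsy jaomn zobf
Hunk 6: at line 5 remove [buac,jffe,lsy] add [gpoa,ezwe] -> 9 lines: duk vrw dmh ehx cku gpoa ezwe jaomn zobf

Answer: duk
vrw
dmh
ehx
cku
gpoa
ezwe
jaomn
zobf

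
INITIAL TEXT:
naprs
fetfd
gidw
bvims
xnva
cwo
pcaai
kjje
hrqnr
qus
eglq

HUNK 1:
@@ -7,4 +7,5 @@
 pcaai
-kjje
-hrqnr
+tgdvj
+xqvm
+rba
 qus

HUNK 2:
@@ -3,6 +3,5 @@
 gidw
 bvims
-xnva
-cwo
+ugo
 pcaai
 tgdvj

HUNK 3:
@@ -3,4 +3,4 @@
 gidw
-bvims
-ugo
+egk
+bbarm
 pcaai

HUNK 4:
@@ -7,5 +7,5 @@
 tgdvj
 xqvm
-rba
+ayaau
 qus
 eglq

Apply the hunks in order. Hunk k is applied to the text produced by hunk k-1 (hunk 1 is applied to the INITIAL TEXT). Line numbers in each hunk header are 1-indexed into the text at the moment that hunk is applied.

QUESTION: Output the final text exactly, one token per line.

Hunk 1: at line 7 remove [kjje,hrqnr] add [tgdvj,xqvm,rba] -> 12 lines: naprs fetfd gidw bvims xnva cwo pcaai tgdvj xqvm rba qus eglq
Hunk 2: at line 3 remove [xnva,cwo] add [ugo] -> 11 lines: naprs fetfd gidw bvims ugo pcaai tgdvj xqvm rba qus eglq
Hunk 3: at line 3 remove [bvims,ugo] add [egk,bbarm] -> 11 lines: naprs fetfd gidw egk bbarm pcaai tgdvj xqvm rba qus eglq
Hunk 4: at line 7 remove [rba] add [ayaau] -> 11 lines: naprs fetfd gidw egk bbarm pcaai tgdvj xqvm ayaau qus eglq

Answer: naprs
fetfd
gidw
egk
bbarm
pcaai
tgdvj
xqvm
ayaau
qus
eglq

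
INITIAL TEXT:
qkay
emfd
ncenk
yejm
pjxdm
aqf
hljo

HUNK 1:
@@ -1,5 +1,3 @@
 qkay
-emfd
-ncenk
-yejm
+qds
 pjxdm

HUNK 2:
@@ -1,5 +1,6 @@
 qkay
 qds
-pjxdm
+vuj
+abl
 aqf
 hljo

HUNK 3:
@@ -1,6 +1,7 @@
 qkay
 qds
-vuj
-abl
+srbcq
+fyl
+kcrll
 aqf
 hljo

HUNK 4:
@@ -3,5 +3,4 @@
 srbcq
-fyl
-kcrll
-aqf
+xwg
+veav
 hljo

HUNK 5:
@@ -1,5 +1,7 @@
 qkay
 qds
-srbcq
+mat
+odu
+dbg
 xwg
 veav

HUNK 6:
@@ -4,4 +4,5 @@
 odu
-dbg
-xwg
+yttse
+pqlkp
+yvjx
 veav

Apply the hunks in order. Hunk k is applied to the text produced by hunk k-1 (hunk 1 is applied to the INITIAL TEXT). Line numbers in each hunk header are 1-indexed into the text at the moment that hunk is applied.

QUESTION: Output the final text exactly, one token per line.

Answer: qkay
qds
mat
odu
yttse
pqlkp
yvjx
veav
hljo

Derivation:
Hunk 1: at line 1 remove [emfd,ncenk,yejm] add [qds] -> 5 lines: qkay qds pjxdm aqf hljo
Hunk 2: at line 1 remove [pjxdm] add [vuj,abl] -> 6 lines: qkay qds vuj abl aqf hljo
Hunk 3: at line 1 remove [vuj,abl] add [srbcq,fyl,kcrll] -> 7 lines: qkay qds srbcq fyl kcrll aqf hljo
Hunk 4: at line 3 remove [fyl,kcrll,aqf] add [xwg,veav] -> 6 lines: qkay qds srbcq xwg veav hljo
Hunk 5: at line 1 remove [srbcq] add [mat,odu,dbg] -> 8 lines: qkay qds mat odu dbg xwg veav hljo
Hunk 6: at line 4 remove [dbg,xwg] add [yttse,pqlkp,yvjx] -> 9 lines: qkay qds mat odu yttse pqlkp yvjx veav hljo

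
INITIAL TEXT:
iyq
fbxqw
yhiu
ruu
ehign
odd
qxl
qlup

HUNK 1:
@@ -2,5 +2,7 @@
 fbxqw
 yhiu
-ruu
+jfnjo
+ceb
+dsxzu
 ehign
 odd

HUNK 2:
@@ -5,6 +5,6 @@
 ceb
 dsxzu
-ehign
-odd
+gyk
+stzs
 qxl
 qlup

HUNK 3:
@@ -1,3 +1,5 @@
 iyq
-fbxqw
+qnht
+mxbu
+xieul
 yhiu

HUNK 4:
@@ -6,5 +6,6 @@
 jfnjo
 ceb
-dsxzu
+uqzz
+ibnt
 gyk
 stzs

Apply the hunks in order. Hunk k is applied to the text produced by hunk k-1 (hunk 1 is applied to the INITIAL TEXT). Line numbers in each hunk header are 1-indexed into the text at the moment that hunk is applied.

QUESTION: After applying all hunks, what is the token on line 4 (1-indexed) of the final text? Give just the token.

Hunk 1: at line 2 remove [ruu] add [jfnjo,ceb,dsxzu] -> 10 lines: iyq fbxqw yhiu jfnjo ceb dsxzu ehign odd qxl qlup
Hunk 2: at line 5 remove [ehign,odd] add [gyk,stzs] -> 10 lines: iyq fbxqw yhiu jfnjo ceb dsxzu gyk stzs qxl qlup
Hunk 3: at line 1 remove [fbxqw] add [qnht,mxbu,xieul] -> 12 lines: iyq qnht mxbu xieul yhiu jfnjo ceb dsxzu gyk stzs qxl qlup
Hunk 4: at line 6 remove [dsxzu] add [uqzz,ibnt] -> 13 lines: iyq qnht mxbu xieul yhiu jfnjo ceb uqzz ibnt gyk stzs qxl qlup
Final line 4: xieul

Answer: xieul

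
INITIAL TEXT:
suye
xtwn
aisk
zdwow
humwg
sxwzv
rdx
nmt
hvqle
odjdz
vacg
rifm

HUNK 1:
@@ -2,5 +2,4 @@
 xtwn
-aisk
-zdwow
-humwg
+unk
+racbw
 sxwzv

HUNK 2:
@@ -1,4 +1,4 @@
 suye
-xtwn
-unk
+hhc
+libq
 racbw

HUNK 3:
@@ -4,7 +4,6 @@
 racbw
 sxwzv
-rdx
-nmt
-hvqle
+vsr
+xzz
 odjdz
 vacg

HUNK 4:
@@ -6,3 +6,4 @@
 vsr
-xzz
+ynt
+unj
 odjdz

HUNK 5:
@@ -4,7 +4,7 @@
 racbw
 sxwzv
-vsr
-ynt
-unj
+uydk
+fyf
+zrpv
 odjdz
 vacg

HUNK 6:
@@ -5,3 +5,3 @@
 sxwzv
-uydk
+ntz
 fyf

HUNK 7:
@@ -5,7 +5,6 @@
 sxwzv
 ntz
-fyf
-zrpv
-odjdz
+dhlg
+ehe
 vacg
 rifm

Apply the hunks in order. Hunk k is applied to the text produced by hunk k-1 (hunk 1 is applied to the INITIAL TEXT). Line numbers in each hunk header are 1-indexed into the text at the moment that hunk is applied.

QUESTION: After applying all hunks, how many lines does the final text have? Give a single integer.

Hunk 1: at line 2 remove [aisk,zdwow,humwg] add [unk,racbw] -> 11 lines: suye xtwn unk racbw sxwzv rdx nmt hvqle odjdz vacg rifm
Hunk 2: at line 1 remove [xtwn,unk] add [hhc,libq] -> 11 lines: suye hhc libq racbw sxwzv rdx nmt hvqle odjdz vacg rifm
Hunk 3: at line 4 remove [rdx,nmt,hvqle] add [vsr,xzz] -> 10 lines: suye hhc libq racbw sxwzv vsr xzz odjdz vacg rifm
Hunk 4: at line 6 remove [xzz] add [ynt,unj] -> 11 lines: suye hhc libq racbw sxwzv vsr ynt unj odjdz vacg rifm
Hunk 5: at line 4 remove [vsr,ynt,unj] add [uydk,fyf,zrpv] -> 11 lines: suye hhc libq racbw sxwzv uydk fyf zrpv odjdz vacg rifm
Hunk 6: at line 5 remove [uydk] add [ntz] -> 11 lines: suye hhc libq racbw sxwzv ntz fyf zrpv odjdz vacg rifm
Hunk 7: at line 5 remove [fyf,zrpv,odjdz] add [dhlg,ehe] -> 10 lines: suye hhc libq racbw sxwzv ntz dhlg ehe vacg rifm
Final line count: 10

Answer: 10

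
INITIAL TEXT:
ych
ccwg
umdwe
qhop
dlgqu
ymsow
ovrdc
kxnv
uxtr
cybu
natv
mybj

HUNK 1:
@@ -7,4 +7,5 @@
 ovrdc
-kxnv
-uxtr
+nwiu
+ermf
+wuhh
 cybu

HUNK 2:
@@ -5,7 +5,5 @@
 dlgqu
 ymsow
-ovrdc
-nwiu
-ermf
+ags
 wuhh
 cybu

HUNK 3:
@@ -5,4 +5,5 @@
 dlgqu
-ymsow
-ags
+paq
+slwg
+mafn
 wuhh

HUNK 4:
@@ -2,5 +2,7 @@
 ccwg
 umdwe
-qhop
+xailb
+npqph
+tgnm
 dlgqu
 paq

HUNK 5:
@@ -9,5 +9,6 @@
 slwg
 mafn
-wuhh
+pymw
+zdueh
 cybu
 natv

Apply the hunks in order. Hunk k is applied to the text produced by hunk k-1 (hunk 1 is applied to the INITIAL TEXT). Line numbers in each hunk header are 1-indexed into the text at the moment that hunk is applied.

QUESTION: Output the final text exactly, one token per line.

Answer: ych
ccwg
umdwe
xailb
npqph
tgnm
dlgqu
paq
slwg
mafn
pymw
zdueh
cybu
natv
mybj

Derivation:
Hunk 1: at line 7 remove [kxnv,uxtr] add [nwiu,ermf,wuhh] -> 13 lines: ych ccwg umdwe qhop dlgqu ymsow ovrdc nwiu ermf wuhh cybu natv mybj
Hunk 2: at line 5 remove [ovrdc,nwiu,ermf] add [ags] -> 11 lines: ych ccwg umdwe qhop dlgqu ymsow ags wuhh cybu natv mybj
Hunk 3: at line 5 remove [ymsow,ags] add [paq,slwg,mafn] -> 12 lines: ych ccwg umdwe qhop dlgqu paq slwg mafn wuhh cybu natv mybj
Hunk 4: at line 2 remove [qhop] add [xailb,npqph,tgnm] -> 14 lines: ych ccwg umdwe xailb npqph tgnm dlgqu paq slwg mafn wuhh cybu natv mybj
Hunk 5: at line 9 remove [wuhh] add [pymw,zdueh] -> 15 lines: ych ccwg umdwe xailb npqph tgnm dlgqu paq slwg mafn pymw zdueh cybu natv mybj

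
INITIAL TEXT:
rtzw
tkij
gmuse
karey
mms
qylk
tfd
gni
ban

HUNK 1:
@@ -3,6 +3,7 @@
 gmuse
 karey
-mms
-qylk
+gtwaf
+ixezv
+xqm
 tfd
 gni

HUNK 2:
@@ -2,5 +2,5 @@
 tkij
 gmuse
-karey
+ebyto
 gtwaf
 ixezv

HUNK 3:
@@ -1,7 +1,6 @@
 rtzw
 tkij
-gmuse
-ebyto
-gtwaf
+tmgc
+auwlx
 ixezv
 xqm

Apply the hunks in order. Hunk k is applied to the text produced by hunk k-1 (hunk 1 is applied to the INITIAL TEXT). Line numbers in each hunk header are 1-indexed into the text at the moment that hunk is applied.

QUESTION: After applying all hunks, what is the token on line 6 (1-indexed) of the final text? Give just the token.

Answer: xqm

Derivation:
Hunk 1: at line 3 remove [mms,qylk] add [gtwaf,ixezv,xqm] -> 10 lines: rtzw tkij gmuse karey gtwaf ixezv xqm tfd gni ban
Hunk 2: at line 2 remove [karey] add [ebyto] -> 10 lines: rtzw tkij gmuse ebyto gtwaf ixezv xqm tfd gni ban
Hunk 3: at line 1 remove [gmuse,ebyto,gtwaf] add [tmgc,auwlx] -> 9 lines: rtzw tkij tmgc auwlx ixezv xqm tfd gni ban
Final line 6: xqm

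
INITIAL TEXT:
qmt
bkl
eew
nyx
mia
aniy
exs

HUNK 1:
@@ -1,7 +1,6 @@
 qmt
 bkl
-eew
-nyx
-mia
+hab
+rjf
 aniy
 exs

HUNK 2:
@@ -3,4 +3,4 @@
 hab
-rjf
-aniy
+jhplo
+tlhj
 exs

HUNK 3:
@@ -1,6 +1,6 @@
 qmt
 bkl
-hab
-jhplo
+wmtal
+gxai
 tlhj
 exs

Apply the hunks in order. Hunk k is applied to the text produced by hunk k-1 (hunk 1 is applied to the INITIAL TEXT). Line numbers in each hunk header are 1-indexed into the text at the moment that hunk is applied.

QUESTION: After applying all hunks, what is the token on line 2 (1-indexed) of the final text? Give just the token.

Hunk 1: at line 1 remove [eew,nyx,mia] add [hab,rjf] -> 6 lines: qmt bkl hab rjf aniy exs
Hunk 2: at line 3 remove [rjf,aniy] add [jhplo,tlhj] -> 6 lines: qmt bkl hab jhplo tlhj exs
Hunk 3: at line 1 remove [hab,jhplo] add [wmtal,gxai] -> 6 lines: qmt bkl wmtal gxai tlhj exs
Final line 2: bkl

Answer: bkl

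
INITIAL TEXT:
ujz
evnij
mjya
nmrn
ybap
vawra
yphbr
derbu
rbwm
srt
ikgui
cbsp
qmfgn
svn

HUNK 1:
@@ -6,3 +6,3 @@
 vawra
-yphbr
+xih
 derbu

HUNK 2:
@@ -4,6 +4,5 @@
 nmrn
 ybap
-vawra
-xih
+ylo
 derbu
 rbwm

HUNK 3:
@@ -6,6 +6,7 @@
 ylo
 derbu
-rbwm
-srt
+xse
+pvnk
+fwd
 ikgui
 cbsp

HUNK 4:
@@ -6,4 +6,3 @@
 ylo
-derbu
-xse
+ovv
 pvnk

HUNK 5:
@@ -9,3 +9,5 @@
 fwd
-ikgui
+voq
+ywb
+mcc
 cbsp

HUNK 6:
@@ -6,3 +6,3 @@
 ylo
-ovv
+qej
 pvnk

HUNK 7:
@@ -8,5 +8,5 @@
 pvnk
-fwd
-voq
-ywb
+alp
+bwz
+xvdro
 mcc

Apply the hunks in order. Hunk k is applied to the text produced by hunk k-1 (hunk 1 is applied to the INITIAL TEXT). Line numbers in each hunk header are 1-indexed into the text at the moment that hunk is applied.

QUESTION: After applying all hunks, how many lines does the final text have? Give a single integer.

Answer: 15

Derivation:
Hunk 1: at line 6 remove [yphbr] add [xih] -> 14 lines: ujz evnij mjya nmrn ybap vawra xih derbu rbwm srt ikgui cbsp qmfgn svn
Hunk 2: at line 4 remove [vawra,xih] add [ylo] -> 13 lines: ujz evnij mjya nmrn ybap ylo derbu rbwm srt ikgui cbsp qmfgn svn
Hunk 3: at line 6 remove [rbwm,srt] add [xse,pvnk,fwd] -> 14 lines: ujz evnij mjya nmrn ybap ylo derbu xse pvnk fwd ikgui cbsp qmfgn svn
Hunk 4: at line 6 remove [derbu,xse] add [ovv] -> 13 lines: ujz evnij mjya nmrn ybap ylo ovv pvnk fwd ikgui cbsp qmfgn svn
Hunk 5: at line 9 remove [ikgui] add [voq,ywb,mcc] -> 15 lines: ujz evnij mjya nmrn ybap ylo ovv pvnk fwd voq ywb mcc cbsp qmfgn svn
Hunk 6: at line 6 remove [ovv] add [qej] -> 15 lines: ujz evnij mjya nmrn ybap ylo qej pvnk fwd voq ywb mcc cbsp qmfgn svn
Hunk 7: at line 8 remove [fwd,voq,ywb] add [alp,bwz,xvdro] -> 15 lines: ujz evnij mjya nmrn ybap ylo qej pvnk alp bwz xvdro mcc cbsp qmfgn svn
Final line count: 15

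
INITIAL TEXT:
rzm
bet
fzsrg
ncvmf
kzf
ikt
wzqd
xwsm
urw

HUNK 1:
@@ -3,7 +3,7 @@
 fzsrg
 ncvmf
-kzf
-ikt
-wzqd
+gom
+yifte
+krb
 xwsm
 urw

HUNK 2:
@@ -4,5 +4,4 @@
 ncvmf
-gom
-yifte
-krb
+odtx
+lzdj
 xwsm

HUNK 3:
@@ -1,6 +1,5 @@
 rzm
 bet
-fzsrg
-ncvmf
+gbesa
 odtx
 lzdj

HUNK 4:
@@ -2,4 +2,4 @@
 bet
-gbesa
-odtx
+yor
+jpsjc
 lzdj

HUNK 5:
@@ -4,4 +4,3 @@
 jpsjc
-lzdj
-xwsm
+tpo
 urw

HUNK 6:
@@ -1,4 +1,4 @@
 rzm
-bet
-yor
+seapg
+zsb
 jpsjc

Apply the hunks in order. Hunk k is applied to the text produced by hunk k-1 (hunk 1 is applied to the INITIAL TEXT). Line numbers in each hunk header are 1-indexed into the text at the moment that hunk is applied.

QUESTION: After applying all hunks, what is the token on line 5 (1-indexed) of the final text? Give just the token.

Answer: tpo

Derivation:
Hunk 1: at line 3 remove [kzf,ikt,wzqd] add [gom,yifte,krb] -> 9 lines: rzm bet fzsrg ncvmf gom yifte krb xwsm urw
Hunk 2: at line 4 remove [gom,yifte,krb] add [odtx,lzdj] -> 8 lines: rzm bet fzsrg ncvmf odtx lzdj xwsm urw
Hunk 3: at line 1 remove [fzsrg,ncvmf] add [gbesa] -> 7 lines: rzm bet gbesa odtx lzdj xwsm urw
Hunk 4: at line 2 remove [gbesa,odtx] add [yor,jpsjc] -> 7 lines: rzm bet yor jpsjc lzdj xwsm urw
Hunk 5: at line 4 remove [lzdj,xwsm] add [tpo] -> 6 lines: rzm bet yor jpsjc tpo urw
Hunk 6: at line 1 remove [bet,yor] add [seapg,zsb] -> 6 lines: rzm seapg zsb jpsjc tpo urw
Final line 5: tpo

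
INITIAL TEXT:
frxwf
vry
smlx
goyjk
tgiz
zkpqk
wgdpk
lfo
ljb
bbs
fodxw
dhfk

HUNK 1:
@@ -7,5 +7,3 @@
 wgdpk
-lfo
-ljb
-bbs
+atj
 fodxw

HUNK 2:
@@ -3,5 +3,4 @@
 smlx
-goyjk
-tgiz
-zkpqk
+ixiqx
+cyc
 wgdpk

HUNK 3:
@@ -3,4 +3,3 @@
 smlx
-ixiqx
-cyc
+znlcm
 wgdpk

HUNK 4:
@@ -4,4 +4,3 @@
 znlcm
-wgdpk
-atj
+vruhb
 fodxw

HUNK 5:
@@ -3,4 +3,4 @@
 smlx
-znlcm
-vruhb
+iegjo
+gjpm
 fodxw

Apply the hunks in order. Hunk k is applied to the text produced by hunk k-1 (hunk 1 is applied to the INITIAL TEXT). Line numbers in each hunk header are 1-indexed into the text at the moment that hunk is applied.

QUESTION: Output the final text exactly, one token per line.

Hunk 1: at line 7 remove [lfo,ljb,bbs] add [atj] -> 10 lines: frxwf vry smlx goyjk tgiz zkpqk wgdpk atj fodxw dhfk
Hunk 2: at line 3 remove [goyjk,tgiz,zkpqk] add [ixiqx,cyc] -> 9 lines: frxwf vry smlx ixiqx cyc wgdpk atj fodxw dhfk
Hunk 3: at line 3 remove [ixiqx,cyc] add [znlcm] -> 8 lines: frxwf vry smlx znlcm wgdpk atj fodxw dhfk
Hunk 4: at line 4 remove [wgdpk,atj] add [vruhb] -> 7 lines: frxwf vry smlx znlcm vruhb fodxw dhfk
Hunk 5: at line 3 remove [znlcm,vruhb] add [iegjo,gjpm] -> 7 lines: frxwf vry smlx iegjo gjpm fodxw dhfk

Answer: frxwf
vry
smlx
iegjo
gjpm
fodxw
dhfk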